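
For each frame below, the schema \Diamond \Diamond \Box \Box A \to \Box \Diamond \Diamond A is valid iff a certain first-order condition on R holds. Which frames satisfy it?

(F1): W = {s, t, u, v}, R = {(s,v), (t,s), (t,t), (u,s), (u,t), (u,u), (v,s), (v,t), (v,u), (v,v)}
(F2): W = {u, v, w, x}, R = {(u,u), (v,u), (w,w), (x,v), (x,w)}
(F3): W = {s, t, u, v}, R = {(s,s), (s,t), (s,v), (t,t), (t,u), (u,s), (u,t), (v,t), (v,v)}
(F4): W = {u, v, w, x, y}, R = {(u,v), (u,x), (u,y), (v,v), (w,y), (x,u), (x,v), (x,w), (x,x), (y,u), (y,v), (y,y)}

(F1), (F3), (F4)

Frame correspondent (Sahlqvist): \forall x \forall y \forall z ((x R^2 y \wedge xRz) \to \exists w (y R^2 w \wedge z R^2 w)) — i.e. a generalized confluence (Geach) condition.
(F1): holds.
(F2): fails — xR²u, xRw but no t with uR²t and wR²t.
(F3): holds.
(F4): holds.
Valid on: (F1), (F3), (F4).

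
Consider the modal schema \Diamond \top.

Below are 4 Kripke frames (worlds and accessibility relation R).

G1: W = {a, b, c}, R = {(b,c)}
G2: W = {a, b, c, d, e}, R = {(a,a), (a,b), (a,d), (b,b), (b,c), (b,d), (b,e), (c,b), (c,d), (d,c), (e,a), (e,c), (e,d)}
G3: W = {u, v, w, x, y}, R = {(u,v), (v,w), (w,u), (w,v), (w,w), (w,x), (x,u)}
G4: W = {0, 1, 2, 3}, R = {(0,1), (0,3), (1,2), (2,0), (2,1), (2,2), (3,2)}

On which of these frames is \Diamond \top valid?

Frame correspondent (Sahlqvist): \forall x \exists y Rxy — i.e. seriality.
G1: fails — world a has no successor.
G2: satisfies the condition.
G3: fails — world y has no successor.
G4: satisfies the condition.
Valid on: G2, G4.

G2, G4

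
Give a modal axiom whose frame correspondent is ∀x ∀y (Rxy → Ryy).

□(□s → s)

A defining formula is □(□s → s) (the T□ axiom).
Suppose □(□s→s) is valid. Take Rxy and set V(s)={w : Ryw}. Then at y, □s holds; since □(□s→s) at x, □s→s at y, so s at y, i.e. Ryy.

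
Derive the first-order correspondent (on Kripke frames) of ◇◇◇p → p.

∀x ∀y (xR³y → ∃w (y = w ∧ x = w))

This is a Sahlqvist (Geach-type) schema ◇^3□^0p → □^0◇^0p.
Minimal-valuation argument: fix x; take any y with xR^3y and any z with xR^0z. Set V(p) to the set of worlds R-reachable from y in exactly 0 steps. Then □^0p holds at y, so the antecedent holds at x; validity forces ◇^0p at z, giving a w with zR^0w and yR^0w.
First-order correspondent: ∀x ∀y (xR³y → ∃w (y = w ∧ x = w)).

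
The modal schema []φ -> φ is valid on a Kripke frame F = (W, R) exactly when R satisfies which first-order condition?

Suppose □φ→φ is valid. At any x set V(φ)={w : Rxw}. Then □φ holds at x, so φ holds at x, i.e. Rxx.
Conversely, any frame satisfying forall x Rxx validates the schema.
So the correspondent is reflexivity.

reflexivity: forall x Rxx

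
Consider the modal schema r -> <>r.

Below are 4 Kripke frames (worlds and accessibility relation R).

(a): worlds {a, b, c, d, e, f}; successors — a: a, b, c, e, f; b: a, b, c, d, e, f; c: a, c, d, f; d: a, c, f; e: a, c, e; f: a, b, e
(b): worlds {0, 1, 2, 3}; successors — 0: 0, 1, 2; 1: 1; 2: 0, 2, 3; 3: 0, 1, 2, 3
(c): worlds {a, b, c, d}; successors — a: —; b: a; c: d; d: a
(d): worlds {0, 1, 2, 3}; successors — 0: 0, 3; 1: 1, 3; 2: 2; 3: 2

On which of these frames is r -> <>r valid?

The schema corresponds to reflexivity: forall x Rxx.
(a): fails — world d does not see itself.
(b): holds.
(c): fails — world a does not see itself.
(d): fails — world 3 does not see itself.
Valid on: (b).

(b)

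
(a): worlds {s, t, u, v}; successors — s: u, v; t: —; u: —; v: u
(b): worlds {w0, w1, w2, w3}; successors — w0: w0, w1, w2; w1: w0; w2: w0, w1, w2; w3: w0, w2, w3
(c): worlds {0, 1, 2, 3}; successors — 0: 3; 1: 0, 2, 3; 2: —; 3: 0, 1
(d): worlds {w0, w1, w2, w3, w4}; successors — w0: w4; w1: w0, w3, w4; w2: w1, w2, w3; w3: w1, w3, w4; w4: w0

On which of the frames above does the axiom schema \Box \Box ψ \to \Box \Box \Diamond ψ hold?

The schema corresponds to a generalized confluence (Geach) condition: \forall x \forall z (x R^2 z \to \exists w (x R^2 w \wedge zRw)).
(a): fails — sR²u but no w with sR²w and uRw.
(b): condition met.
(c): fails — 0R²0 but no w with 0R²w and 0Rw.
(d): fails — w0R²w0 but no w with w0R²w and w0Rw.
Valid on: (b).

(b)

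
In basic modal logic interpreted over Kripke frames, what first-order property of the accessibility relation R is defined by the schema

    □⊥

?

□⊥ is valid iff no world has any successor (otherwise □⊥ fails at any world with one).

Emptiness of R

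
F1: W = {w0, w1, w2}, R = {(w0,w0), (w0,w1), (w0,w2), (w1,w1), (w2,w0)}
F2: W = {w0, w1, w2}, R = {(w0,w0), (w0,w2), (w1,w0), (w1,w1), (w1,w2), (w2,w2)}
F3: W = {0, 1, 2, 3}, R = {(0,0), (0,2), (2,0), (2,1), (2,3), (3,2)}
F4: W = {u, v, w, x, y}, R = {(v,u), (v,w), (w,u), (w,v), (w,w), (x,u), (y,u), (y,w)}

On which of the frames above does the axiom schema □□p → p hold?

F1, F2

This is the axiom for a generalized confluence (Geach) condition; its first-order frame correspondent is ∀x ∃w (xR²w ∧ x = w).
F1: satisfies the condition.
F2: satisfies the condition.
F3: fails — at 1 but no w with 1R²w and 1=w.
F4: fails — at u but no t with uR²t and u=t.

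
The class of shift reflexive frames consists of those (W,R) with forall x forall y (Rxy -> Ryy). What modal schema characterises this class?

The condition is shift-reflexivity. The T□ schema □(□r → r) defines it.
Suppose □(□r→r) is valid. Take Rxy and set V(r)={w : Ryw}. Then at y, □r holds; since □(□r→r) at x, □r→r at y, so r at y, i.e. Ryy.

□(□r → r)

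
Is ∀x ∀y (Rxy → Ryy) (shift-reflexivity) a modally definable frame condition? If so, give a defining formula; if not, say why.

Yes — defined by □(□p → p)

Yes: it is shift-reflexivity, defined by the T□ schema □(□p → p).
Suppose □(□p→p) is valid. Take Rxy and set V(p)={w : Ryw}. Then at y, □p holds; since □(□p→p) at x, □p→p at y, so p at y, i.e. Ryy.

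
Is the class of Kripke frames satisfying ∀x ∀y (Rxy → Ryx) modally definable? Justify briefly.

Yes — defined by q → □◇q

Yes: it is symmetry, defined by the B schema q → □◇q.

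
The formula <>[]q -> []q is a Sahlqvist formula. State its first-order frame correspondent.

This is a form of the 5 axiom.
It corresponds to the Euclidean property: forall x forall y forall z (Rxy & Rxz -> Ryz).

the Euclidean property: forall x forall y forall z (Rxy & Rxz -> Ryz)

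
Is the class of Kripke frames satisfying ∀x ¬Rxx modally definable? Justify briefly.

No — not modally definable

If a class were modally definable it would be closed under surjective bounded morphisms (Goldblatt–Thomason).
The 5-cycle (worlds s,t,u,v,w with s→t→u→v→w→s) is irreflexive, and the map sending every world to a single reflexive point • is a surjective bounded morphism (forth: every edge maps to (•,•); back: every world has a successor). So any modal formula valid on the 5-cycle is also valid on the reflexive point, which is not irreflexive.
Hence irreflexivity is not modally definable.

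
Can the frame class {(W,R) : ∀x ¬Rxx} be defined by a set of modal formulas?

Modal frame validity is preserved under surjective bounded morphisms.
The 3-cycle (worlds 0,1,2 with 0→1→2→0) is irreflexive, and the map sending every world to a single reflexive point • is a surjective bounded morphism (forth: every edge maps to (•,•); back: every world has a successor). So any modal formula valid on the 3-cycle is also valid on the reflexive point, which is not irreflexive.
So the class is not modally definable.

No — not modally definable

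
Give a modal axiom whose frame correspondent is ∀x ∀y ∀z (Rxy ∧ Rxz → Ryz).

◇p → □◇p

This is the Euclidean property; the standard corresponding axiom is 5: ◇p → □◇p.
Suppose ◇p→□◇p is valid. Take Rxy, Rxz and set V(p)={y}. Then ◇p at x, so □◇p at x, so ◇p at z, so some w with Rzw has p; w=y, i.e. Rzy. By symmetry of the argument, Ryz.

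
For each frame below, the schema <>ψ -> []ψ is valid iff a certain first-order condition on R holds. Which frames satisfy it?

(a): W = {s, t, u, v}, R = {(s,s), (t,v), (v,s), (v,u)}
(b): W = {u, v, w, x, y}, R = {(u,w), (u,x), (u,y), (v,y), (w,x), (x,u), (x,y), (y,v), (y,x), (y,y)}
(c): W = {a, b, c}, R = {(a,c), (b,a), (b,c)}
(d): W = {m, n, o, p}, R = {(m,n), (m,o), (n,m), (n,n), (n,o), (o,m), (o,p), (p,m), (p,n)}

none

The schema corresponds to partial functionality: forall x forall y forall z (Rxy & Rxz -> y = z).
(a): fails — v sees both s and u.
(b): fails — u sees both w and x.
(c): fails — b sees both a and c.
(d): fails — m sees both n and o.
Valid on no frame.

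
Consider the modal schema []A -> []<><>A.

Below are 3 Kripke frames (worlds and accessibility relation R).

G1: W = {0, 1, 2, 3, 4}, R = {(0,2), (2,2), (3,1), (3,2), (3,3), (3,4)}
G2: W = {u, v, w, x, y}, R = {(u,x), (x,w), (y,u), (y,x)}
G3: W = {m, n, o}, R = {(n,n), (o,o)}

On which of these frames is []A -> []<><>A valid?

G3

Frame correspondent (Sahlqvist): forall x forall z (xRz -> exists w (xRw & z R^2 w)) — i.e. a generalized confluence (Geach) condition.
G1: fails — 3R1 but no w with 3Rw and 1R²w.
G2: fails — uRx but no t with uRt and xR²t.
G3: ✓.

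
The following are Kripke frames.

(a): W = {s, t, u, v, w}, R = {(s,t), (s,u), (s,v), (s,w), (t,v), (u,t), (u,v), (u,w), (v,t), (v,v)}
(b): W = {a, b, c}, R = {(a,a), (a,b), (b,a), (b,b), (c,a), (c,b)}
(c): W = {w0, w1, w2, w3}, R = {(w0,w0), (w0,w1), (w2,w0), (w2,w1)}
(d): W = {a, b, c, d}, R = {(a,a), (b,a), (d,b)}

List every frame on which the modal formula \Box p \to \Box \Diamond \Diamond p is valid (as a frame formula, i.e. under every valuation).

(b)

The schema corresponds to a generalized confluence (Geach) condition: \forall x \forall z (xRz \to \exists w (xRw \wedge z R^2 w)).
(a): fails — sRw but no w* with sRw* and wR²w*.
(b): holds.
(c): fails — w0Rw1 but no w with w0Rw and w1R²w.
(d): fails — dRb but no w with dRw and bR²w.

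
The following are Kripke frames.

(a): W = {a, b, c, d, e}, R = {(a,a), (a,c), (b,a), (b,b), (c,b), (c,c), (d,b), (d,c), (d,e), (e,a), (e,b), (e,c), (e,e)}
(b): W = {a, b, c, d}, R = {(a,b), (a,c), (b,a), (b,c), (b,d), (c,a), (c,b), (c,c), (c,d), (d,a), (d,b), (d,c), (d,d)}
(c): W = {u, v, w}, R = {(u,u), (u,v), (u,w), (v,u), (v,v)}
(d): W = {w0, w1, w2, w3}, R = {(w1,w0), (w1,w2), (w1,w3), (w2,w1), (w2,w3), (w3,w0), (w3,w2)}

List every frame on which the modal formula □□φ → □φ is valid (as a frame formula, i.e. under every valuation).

This is the axiom for density; its first-order frame correspondent is ∀x ∀y (Rxy → ∃z (Rxz ∧ Rzy)).
(a): satisfies the condition.
(b): satisfies the condition.
(c): satisfies the condition.
(d): fails — Rw3w2 but no z with Rw3z and Rzw2.
Valid on: (a), (b), (c).

(a), (b), (c)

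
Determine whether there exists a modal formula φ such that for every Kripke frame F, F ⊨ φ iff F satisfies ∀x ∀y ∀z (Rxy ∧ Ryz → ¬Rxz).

If a class were modally definable it would be closed under surjective bounded morphisms (Goldblatt–Thomason).
The 7-cycle (worlds 0,1,2,3,4,5,6 with 0→1→2→3→4→5→6→0) is intransitive. Mapping every world to a single reflexive point • is a surjective bounded morphism; the reflexive point is not intransitive (R••∧R•• but R••).
Hence intransitivity is not modally definable.

No — not modally definable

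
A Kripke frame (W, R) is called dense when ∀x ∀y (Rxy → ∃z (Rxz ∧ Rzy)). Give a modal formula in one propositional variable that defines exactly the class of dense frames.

□□q → □q

This is density; the standard corresponding axiom is C4: □□q → □q.
Suppose □□q→□q is valid. Take Rxy and set V(q)={w : xR²w}. Then □□q at x, so □q at x, so q at y, i.e. ∃z(Rxz∧Rzy).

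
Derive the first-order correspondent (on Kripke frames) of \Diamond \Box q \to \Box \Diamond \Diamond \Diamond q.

\forall x \forall y \forall z ((xRy \wedge xRz) \to \exists w (yRw \wedge z R^3 w))

This is a Sahlqvist (Geach-type) schema ◇^1□^1q → □^1◇^3q.
Minimal-valuation argument: fix x; take any y with xR^1y and any z with xR^1z. Set V(q) to the set of worlds R-reachable from y in exactly 1 step. Then □^1q holds at y, so the antecedent holds at x; validity forces ◇^3q at z, giving a w with zR^3w and yR^1w.
First-order correspondent: \forall x \forall y \forall z ((xRy \wedge xRz) \to \exists w (yRw \wedge z R^3 w)).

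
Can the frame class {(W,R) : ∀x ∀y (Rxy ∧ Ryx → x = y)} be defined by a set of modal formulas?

No — not modally definable

If a class were modally definable it would be closed under surjective bounded morphisms (Goldblatt–Thomason).
The 8-cycle (worlds w0,w1,w2,w3,w4,w5,w6,w7 with w0→w1→w2→w3→w4→w5→w6→w7→w0) is antisymmetric. Sending even-indexed worlds to a and odd-indexed worlds to b is a surjective bounded morphism onto the two-world frame with a↔b, which is not antisymmetric.
Hence antisymmetry is not modally definable.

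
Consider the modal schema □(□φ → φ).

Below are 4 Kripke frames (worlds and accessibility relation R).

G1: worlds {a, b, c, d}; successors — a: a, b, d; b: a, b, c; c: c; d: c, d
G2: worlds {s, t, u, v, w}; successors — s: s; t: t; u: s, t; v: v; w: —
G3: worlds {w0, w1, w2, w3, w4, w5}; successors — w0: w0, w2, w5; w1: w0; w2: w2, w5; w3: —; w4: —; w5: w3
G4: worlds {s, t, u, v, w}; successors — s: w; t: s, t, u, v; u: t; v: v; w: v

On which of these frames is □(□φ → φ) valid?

This is the axiom for shift-reflexivity; its first-order frame correspondent is ∀x ∀y (Rxy → Ryy).
G1: condition met.
G2: condition met.
G3: fails — Rw0w5 but not Rw5w5.
G4: fails — Rts but not Rss.
Valid on: G1, G2.

G1, G2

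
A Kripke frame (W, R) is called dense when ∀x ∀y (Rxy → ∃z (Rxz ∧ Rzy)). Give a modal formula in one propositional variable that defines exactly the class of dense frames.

□□ψ → □ψ

A defining formula is □□ψ → □ψ (the C4 axiom).
Suppose □□ψ→□ψ is valid. Take Rxy and set V(ψ)={w : xR²w}. Then □□ψ at x, so □ψ at x, so ψ at y, i.e. ∃z(Rxz∧Rzy).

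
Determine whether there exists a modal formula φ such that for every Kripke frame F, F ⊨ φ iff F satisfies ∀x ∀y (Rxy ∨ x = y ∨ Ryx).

If a class were modally definable it would be closed under disjoint unions (Goldblatt–Thomason).
Take 2 disjoint single-world reflexive frames: each is trivially connected, but their disjoint union has 2 worlds with no edge between distinct components, so it is not connected.
Hence connectedness of R is not modally definable.

Not modally definable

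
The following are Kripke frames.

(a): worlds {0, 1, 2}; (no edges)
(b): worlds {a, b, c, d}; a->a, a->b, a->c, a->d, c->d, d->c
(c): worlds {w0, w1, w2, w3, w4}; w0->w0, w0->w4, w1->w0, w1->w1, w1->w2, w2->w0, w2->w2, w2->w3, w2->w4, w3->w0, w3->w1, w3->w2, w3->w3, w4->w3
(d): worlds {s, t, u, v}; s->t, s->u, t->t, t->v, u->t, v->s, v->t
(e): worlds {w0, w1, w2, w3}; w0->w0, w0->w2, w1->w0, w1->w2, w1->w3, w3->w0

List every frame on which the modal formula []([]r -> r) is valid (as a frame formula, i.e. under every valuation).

Frame correspondent (Sahlqvist): forall x forall y (Rxy -> Ryy) — i.e. shift-reflexivity.
(a): holds.
(b): fails — Rcd but not Rdd.
(c): fails — Rw0w4 but not Rw4w4.
(d): fails — Rtv but not Rvv.
(e): fails — Rw1w2 but not Rw2w2.

(a)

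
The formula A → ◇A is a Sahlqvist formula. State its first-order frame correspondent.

Reflexivity

This schema is equivalent to the T axiom □A → A.
Its frame correspondent is reflexivity — ∀x Rxx.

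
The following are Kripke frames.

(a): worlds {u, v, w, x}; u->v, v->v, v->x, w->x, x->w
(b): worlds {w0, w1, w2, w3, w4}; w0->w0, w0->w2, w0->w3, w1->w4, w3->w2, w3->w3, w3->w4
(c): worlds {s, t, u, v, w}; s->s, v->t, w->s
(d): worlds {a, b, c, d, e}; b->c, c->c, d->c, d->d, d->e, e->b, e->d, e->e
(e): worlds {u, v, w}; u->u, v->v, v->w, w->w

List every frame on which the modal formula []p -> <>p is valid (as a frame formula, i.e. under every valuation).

Frame correspondent (Sahlqvist): forall x exists y Rxy — i.e. seriality.
(a): condition met.
(b): fails — world w2 has no successor.
(c): fails — world t has no successor.
(d): fails — world a has no successor.
(e): condition met.
Valid on: (a), (e).

(a), (e)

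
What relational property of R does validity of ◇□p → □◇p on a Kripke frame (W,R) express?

This is the .2 axiom.
It corresponds to convergence: ∀x ∀y ∀z (Rxy ∧ Rxz → ∃w (Ryw ∧ Rzw)).

convergence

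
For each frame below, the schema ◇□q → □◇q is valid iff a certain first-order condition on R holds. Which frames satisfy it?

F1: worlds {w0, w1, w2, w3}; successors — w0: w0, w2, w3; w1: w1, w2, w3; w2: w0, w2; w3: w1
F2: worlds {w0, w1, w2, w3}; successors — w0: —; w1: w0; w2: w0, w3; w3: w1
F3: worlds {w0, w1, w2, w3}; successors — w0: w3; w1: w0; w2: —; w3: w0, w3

The schema corresponds to convergence: ∀x ∀y ∀z (Rxy ∧ Rxz → ∃w (Ryw ∧ Rzw)).
F1: fails — Rw0w2 and Rw0w3 but w2 and w3 have no common successor.
F2: fails — Rw1w0 and Rw1w0 but w0 and w0 have no common successor.
F3: satisfies the condition.
Valid on: F3.

F3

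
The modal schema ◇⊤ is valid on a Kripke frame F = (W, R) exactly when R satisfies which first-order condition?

This schema is equivalent to the D axiom □r → ◇r.
It corresponds to seriality: ∀x ∃y Rxy.

Seriality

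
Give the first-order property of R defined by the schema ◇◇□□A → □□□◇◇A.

This is a Sahlqvist (Geach-type) schema ◇^2□^2A → □^3◇^2A.
Minimal-valuation argument: fix x; take any y with xR^2y and any z with xR^3z. Set V(A) to the set of worlds R-reachable from y in exactly 2 steps. Then □^2A holds at y, so the antecedent holds at x; validity forces ◇^2A at z, giving a w with zR^2w and yR^2w.
First-order correspondent: ∀x ∀y ∀z ((xR²y ∧ xR³z) → ∃w (yR²w ∧ zR²w)).

∀x ∀y ∀z ((xR²y ∧ xR³z) → ∃w (yR²w ∧ zR²w))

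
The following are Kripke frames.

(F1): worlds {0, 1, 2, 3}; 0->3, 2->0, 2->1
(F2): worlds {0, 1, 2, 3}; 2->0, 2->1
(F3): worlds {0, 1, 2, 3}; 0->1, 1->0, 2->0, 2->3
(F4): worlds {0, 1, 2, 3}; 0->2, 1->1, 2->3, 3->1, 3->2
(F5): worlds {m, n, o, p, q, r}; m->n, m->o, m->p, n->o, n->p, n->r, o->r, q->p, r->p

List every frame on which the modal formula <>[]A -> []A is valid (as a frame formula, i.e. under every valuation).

Frame correspondent (Sahlqvist): forall x forall y forall z (Rxy & Rxz -> Ryz) — i.e. the Euclidean property.
(F1): fails — R03 and R03 but not R33.
(F2): fails — R20 and R20 but not R00.
(F3): fails — R01 and R01 but not R11.
(F4): fails — R02 and R02 but not R22.
(F5): fails — Rmo and Rmo but not Roo.
Valid on no frame.

none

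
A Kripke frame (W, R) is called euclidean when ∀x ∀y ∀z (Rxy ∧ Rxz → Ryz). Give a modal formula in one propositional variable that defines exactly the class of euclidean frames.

A defining formula is ◇q → □◇q (the 5 axiom).
Suppose ◇q→□◇q is valid. Take Rxy, Rxz and set V(q)={y}. Then ◇q at x, so □◇q at x, so ◇q at z, so some w with Rzw has q; w=y, i.e. Rzy. By symmetry of the argument, Ryz.

◇q → □◇q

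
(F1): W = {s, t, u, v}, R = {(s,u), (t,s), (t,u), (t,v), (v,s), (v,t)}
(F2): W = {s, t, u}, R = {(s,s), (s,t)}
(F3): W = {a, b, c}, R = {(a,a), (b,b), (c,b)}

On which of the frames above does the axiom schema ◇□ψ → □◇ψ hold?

This is the axiom for convergence; its first-order frame correspondent is ∀x ∀y ∀z (Rxy ∧ Rxz → ∃w (Ryw ∧ Rzw)).
(F1): fails — Rsu and Rsu but u and u have no common successor.
(F2): fails — Rss and Rst but s and t have no common successor.
(F3): satisfies the condition.

(F3)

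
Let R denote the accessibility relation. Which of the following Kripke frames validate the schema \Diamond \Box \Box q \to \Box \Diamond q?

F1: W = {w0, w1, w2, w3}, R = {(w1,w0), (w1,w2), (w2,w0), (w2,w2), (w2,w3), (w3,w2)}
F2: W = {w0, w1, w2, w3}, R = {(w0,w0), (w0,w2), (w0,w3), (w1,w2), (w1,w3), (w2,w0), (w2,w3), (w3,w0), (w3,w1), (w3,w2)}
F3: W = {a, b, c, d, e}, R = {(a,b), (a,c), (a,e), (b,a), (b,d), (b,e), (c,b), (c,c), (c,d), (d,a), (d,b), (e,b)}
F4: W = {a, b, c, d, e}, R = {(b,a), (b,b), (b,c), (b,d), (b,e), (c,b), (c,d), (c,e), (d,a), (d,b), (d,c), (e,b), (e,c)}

F2

Frame correspondent (Sahlqvist): \forall x \forall y \forall z ((xRy \wedge xRz) \to \exists w (y R^2 w \wedge zRw)) — i.e. a generalized confluence (Geach) condition.
F1: fails — w1Rw0, w1Rw0 but no w with w0R²w and w0Rw.
F2: holds.
F3: fails — aRe, aRe but no w with eR²w and eRw.
F4: fails — bRa, bRa but no w with aR²w and aRw.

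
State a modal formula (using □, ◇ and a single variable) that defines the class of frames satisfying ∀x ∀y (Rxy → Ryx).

r → □◇r

A defining formula is r → □◇r (the B axiom).
Suppose r→□◇r is valid. Take Rxy and set V(r)={x}. Then r at x, so □◇r at x, so ◇r at y, so some z with Ryz has r; z=x, i.e. Ryx.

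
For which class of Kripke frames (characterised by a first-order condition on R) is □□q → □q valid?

density

This schema is the C4 axiom.
It corresponds to density: ∀x ∀y (Rxy → ∃z (Rxz ∧ Rzy)).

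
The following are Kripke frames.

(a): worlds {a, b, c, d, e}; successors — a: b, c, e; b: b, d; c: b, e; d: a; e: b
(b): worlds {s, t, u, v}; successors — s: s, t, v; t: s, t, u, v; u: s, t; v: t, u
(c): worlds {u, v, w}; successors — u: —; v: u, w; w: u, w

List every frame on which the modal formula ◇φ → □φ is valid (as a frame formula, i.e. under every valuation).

none

Frame correspondent (Sahlqvist): ∀x ∀y ∀z (Rxy ∧ Rxz → y = z) — i.e. partial functionality.
(a): fails — a sees both b and c.
(b): fails — s sees both s and t.
(c): fails — v sees both u and w.
Valid on no frame.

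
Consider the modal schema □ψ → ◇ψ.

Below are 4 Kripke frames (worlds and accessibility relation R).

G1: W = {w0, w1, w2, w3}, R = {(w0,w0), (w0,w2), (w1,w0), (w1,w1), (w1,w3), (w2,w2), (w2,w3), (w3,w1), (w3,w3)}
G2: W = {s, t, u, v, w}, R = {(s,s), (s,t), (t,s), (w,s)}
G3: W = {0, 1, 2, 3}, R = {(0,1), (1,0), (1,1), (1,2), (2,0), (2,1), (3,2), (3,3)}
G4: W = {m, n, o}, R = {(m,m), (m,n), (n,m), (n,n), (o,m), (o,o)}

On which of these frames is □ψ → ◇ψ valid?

Frame correspondent (Sahlqvist): ∀x ∃y Rxy — i.e. seriality.
G1: holds.
G2: fails — world u has no successor.
G3: holds.
G4: holds.

G1, G3, G4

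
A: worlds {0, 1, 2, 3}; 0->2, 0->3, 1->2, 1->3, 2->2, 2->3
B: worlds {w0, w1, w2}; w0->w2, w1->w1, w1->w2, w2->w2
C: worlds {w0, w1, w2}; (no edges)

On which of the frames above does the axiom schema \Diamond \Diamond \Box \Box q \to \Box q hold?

C

Frame correspondent (Sahlqvist): \forall x \forall y \forall z ((x R^2 y \wedge xRz) \to \exists w (y R^2 w \wedge z = w)) — i.e. a generalized confluence (Geach) condition.
A: fails — 0R²3, 0R2 but no w with 3R²w and 2=w.
B: fails — w1R²w2, w1Rw1 but no w with w2R²w and w1=w.
C: holds.
Valid on: C.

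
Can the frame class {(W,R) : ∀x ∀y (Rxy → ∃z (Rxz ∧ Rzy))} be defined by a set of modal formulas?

Yes, by □□p → □p

Yes: it is density, defined by the C4 schema □□p → □p.
Suppose □□p→□p is valid. Take Rxy and set V(p)={w : xR²w}. Then □□p at x, so □p at x, so p at y, i.e. ∃z(Rxz∧Rzy).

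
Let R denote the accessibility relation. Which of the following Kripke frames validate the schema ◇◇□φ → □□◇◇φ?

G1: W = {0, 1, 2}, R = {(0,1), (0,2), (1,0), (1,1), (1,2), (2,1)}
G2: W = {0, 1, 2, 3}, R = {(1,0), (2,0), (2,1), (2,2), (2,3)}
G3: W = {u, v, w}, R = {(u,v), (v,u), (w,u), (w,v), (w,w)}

G1

This is the axiom for a generalized confluence (Geach) condition; its first-order frame correspondent is ∀x ∀y ∀z ((xR²y ∧ xR²z) → ∃w (yRw ∧ zR²w)).
G1: holds.
G2: fails — 2R²0, 2R²0 but no w with 0Rw and 0R²w.
G3: fails — uR²u, uR²u but no t with uRt and uR²t.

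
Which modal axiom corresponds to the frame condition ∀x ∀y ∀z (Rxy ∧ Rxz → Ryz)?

A defining formula is ◇p → □◇p (the 5 axiom).
Suppose ◇p→□◇p is valid. Take Rxy, Rxz and set V(p)={y}. Then ◇p at x, so □◇p at x, so ◇p at z, so some w with Rzw has p; w=y, i.e. Rzy. By symmetry of the argument, Ryz.

◇p → □◇p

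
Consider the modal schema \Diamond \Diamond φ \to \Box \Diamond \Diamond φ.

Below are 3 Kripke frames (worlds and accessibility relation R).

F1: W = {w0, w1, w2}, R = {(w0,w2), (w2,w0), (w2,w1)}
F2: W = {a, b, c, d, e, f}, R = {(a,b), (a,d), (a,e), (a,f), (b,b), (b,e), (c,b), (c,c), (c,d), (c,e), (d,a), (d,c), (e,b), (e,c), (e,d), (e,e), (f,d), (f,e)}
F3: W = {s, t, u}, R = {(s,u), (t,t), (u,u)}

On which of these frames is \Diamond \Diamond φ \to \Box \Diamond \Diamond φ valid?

This is the axiom for a generalized confluence (Geach) condition; its first-order frame correspondent is \forall x \forall y \forall z ((x R^2 y \wedge xRz) \to \exists w (y = w \wedge z R^2 w)).
F1: fails — w0R²w0, w0Rw2 but no w with w0=w and w2R²w.
F2: fails — aR²a, aRb but no w with a=w and bR²w.
F3: condition met.
Valid on: F3.

F3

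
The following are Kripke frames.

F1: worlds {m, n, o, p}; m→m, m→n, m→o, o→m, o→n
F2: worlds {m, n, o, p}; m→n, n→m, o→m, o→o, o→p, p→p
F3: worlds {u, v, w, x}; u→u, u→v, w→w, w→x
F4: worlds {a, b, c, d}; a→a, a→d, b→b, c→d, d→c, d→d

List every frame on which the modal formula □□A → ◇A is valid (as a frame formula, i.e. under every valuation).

The schema corresponds to a generalized confluence (Geach) condition: ∀x ∃w (xR²w ∧ xRw).
F1: fails — at n but no w with nR²w and nRw.
F2: fails — at m but no w with mR²w and mRw.
F3: fails — at v but no t with vR²t and vRt.
F4: satisfies the condition.

F4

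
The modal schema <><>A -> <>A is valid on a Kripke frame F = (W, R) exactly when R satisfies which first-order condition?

This is frame-equivalent to □A → □□A (substitute ¬A for A and contrapose).
Suppose □A→□□A is valid. Take Rxy, Ryz and set V(A)={w : Rxw}. Then □A at x, so □□A at x, so □A at y, so A at z, i.e. Rxz.
The converse is a direct semantic check.
So the correspondent is transitivity.

transitivity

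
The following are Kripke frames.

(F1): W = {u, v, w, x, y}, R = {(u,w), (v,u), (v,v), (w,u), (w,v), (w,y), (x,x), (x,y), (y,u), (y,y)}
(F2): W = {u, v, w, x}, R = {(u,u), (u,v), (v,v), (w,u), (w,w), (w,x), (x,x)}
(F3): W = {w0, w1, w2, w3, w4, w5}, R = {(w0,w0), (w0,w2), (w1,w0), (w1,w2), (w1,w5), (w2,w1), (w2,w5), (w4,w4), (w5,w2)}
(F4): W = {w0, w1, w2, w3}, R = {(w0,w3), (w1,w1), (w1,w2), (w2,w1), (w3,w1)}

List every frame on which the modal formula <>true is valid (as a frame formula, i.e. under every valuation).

(F1), (F2), (F4)

The schema corresponds to seriality: forall x exists y Rxy.
(F1): satisfies the condition.
(F2): satisfies the condition.
(F3): fails — world w3 has no successor.
(F4): satisfies the condition.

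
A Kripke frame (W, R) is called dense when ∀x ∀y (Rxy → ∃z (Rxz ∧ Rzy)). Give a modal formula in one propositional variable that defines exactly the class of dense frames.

□□s → □s

This is density; the standard corresponding axiom is C4: □□s → □s.
Suppose □□s→□s is valid. Take Rxy and set V(s)={w : xR²w}. Then □□s at x, so □s at x, so s at y, i.e. ∃z(Rxz∧Rzy).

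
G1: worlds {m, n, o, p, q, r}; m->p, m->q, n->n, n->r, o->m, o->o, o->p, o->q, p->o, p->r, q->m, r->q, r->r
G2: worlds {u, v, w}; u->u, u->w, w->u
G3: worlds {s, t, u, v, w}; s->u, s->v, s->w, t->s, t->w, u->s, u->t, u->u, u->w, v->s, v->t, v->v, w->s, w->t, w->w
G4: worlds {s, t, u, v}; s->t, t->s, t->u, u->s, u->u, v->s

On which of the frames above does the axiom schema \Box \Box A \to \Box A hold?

Frame correspondent (Sahlqvist): \forall x \forall y (Rxy \to \exists z (Rxz \wedge Rzy)) — i.e. density.
G1: fails — Rqm but no z with Rqz and Rzm.
G2: condition met.
G3: condition met.
G4: fails — Rvs but no z with Rvz and Rzs.

G2, G3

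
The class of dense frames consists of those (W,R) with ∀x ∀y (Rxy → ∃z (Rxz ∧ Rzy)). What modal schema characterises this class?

This is density; the standard corresponding axiom is C4: □□ψ → □ψ.

□□ψ → □ψ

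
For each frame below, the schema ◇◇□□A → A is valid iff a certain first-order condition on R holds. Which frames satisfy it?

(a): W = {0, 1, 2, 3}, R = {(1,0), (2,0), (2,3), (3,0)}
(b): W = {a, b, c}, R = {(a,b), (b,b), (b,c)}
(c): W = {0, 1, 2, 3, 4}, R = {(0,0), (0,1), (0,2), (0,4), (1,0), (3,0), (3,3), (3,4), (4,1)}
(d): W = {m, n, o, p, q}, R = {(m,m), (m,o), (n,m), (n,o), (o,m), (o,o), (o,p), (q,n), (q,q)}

none

Frame correspondent (Sahlqvist): ∀x ∀y (xR²y → ∃w (yR²w ∧ x = w)) — i.e. a generalized confluence (Geach) condition.
(a): fails — 2R²0 but no w with 0R²w and 2=w.
(b): fails — aR²b but no w with bR²w and a=w.
(c): fails — 0R²2 but no w with 2R²w and 0=w.
(d): fails — mR²p but no w with pR²w and m=w.
Valid on no frame.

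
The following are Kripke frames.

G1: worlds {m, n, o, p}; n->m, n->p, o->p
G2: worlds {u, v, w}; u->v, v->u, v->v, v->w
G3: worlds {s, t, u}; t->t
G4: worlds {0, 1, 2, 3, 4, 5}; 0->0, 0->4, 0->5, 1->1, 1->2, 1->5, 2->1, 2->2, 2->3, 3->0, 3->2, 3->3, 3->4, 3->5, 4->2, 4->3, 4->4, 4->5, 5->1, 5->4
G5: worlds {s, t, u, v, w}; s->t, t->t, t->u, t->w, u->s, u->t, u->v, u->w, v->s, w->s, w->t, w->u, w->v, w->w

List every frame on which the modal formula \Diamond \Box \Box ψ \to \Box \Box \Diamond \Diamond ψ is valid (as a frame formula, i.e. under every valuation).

G1, G3, G4, G5

This is the axiom for a generalized confluence (Geach) condition; its first-order frame correspondent is \forall x \forall y \forall z ((xRy \wedge x R^2 z) \to \exists w (y R^2 w \wedge z R^2 w)).
G1: holds.
G2: fails — uRv, uR²w but no t with vR²t and wR²t.
G3: holds.
G4: holds.
G5: holds.
Valid on: G1, G3, G4, G5.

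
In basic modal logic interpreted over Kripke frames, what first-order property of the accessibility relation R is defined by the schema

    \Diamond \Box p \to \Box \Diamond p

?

Convergence

Suppose ◇□p→□◇p is valid. Take Rxy, Rxz and set V(p)={w : Ryw}. Then □p at y so ◇□p at x, so □◇p at x, so ◇p at z, giving w with Rzw and Ryw.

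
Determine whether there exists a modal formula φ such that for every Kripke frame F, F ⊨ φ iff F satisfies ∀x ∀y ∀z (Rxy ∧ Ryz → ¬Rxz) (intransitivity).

No — not modally definable

If a class were modally definable it would be closed under surjective bounded morphisms (Goldblatt–Thomason).
The 3-cycle (worlds a,b,c with a→b→c→a) is intransitive. Mapping every world to a single reflexive point • is a surjective bounded morphism; the reflexive point is not intransitive (R••∧R•• but R••).
So the class is not modally definable.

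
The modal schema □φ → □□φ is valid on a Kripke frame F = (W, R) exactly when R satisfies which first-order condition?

Transitivity

Suppose □φ→□□φ is valid. Take Rxy, Ryz and set V(φ)={w : Rxw}. Then □φ at x, so □□φ at x, so □φ at y, so φ at z, i.e. Rxz.
Conversely, on a frame with transitivity the schema holds at every world under every valuation.
So the correspondent is transitivity.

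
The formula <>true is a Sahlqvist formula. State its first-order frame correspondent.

◇⊤ holds at w iff w has a successor, so frame-validity of ◇⊤ is exactly seriality. Equivalently via □r → ◇r:
Suppose □r→◇r is valid. At any x set V(r)=W. Then □r at x, so ◇r at x, so x has a successor.

seriality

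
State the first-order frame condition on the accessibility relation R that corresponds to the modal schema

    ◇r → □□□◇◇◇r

∀x ∀y ∀z ((xRy ∧ xR³z) → ∃w (y = w ∧ zR³w))

This is a Sahlqvist (Geach-type) schema ◇^1□^0r → □^3◇^3r.
First-order correspondent: ∀x ∀y ∀z ((xRy ∧ xR³z) → ∃w (y = w ∧ zR³w)).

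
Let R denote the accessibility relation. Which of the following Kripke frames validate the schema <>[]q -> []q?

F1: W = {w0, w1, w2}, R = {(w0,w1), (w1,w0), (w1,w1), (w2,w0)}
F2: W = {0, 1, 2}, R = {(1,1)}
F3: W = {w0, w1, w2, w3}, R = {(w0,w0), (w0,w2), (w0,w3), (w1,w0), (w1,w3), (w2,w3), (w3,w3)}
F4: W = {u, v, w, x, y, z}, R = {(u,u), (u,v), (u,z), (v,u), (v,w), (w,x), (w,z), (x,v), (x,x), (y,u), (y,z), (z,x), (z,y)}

Frame correspondent (Sahlqvist): forall x forall y forall z ((xRy & xRz) -> exists w (yRw & z = w)) — i.e. a generalized confluence (Geach) condition.
F1: fails — w1Rw0, w1Rw0 but no w with w0Rw and w0=w.
F2: ✓.
F3: fails — w0Rw2, w0Rw0 but no w with w2Rw and w0=w.
F4: fails — uRv, uRv but no t with vRt and v=t.

F2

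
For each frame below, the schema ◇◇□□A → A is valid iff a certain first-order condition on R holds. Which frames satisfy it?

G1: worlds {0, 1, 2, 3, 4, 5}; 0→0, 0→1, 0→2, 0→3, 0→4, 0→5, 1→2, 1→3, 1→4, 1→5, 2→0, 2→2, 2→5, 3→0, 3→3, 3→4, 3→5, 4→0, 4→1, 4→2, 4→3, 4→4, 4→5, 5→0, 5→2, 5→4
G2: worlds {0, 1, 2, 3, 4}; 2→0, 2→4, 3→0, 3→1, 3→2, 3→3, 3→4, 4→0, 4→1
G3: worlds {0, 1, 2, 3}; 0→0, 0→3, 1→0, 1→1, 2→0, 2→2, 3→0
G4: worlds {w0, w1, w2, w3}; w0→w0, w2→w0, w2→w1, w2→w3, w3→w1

The schema corresponds to a generalized confluence (Geach) condition: ∀x ∀y (xR²y → ∃w (yR²w ∧ x = w)).
G1: ✓.
G2: fails — 2R²0 but no w with 0R²w and 2=w.
G3: fails — 1R²0 but no w with 0R²w and 1=w.
G4: fails — w2R²w0 but no w with w0R²w and w2=w.
Valid on: G1.

G1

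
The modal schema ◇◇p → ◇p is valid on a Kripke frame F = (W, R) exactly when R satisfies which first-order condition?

transitivity: ∀x ∀y ∀z (Rxy ∧ Ryz → Rxz)

Replacing p by ¬p and contraposing gives the equivalent schema □p → □□p.
Suppose □p→□□p is valid. Take Rxy, Ryz and set V(p)={w : Rxw}. Then □p at x, so □□p at x, so □p at y, so p at z, i.e. Rxz.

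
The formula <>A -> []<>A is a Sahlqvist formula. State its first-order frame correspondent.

Suppose ◇A→□◇A is valid. Take Rxy, Rxz and set V(A)={y}. Then ◇A at x, so □◇A at x, so ◇A at z, so some w with Rzw has A; w=y, i.e. Rzy. By symmetry of the argument, Ryz.
The converse is a direct semantic check.
So the correspondent is the Euclidean property.

the Euclidean property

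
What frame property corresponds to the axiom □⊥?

□⊥ is valid iff no world has any successor (otherwise □⊥ fails at any world with one).
Conversely, on a frame with emptiness of R the schema holds at every world under every valuation.
So the correspondent is emptiness of R.

emptiness of R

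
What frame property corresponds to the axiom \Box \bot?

emptiness of R

This is the Ver axiom.
Its frame correspondent is emptiness of R — \forall x \forall y \neg Rxy.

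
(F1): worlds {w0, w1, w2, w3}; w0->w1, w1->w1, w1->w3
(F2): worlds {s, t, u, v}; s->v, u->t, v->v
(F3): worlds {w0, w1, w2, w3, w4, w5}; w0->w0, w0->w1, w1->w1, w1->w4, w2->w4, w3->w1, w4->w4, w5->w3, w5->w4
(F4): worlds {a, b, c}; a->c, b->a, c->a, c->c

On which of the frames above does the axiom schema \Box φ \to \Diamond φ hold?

(F3), (F4)

This is the axiom for seriality; its first-order frame correspondent is \forall x \exists y Rxy.
(F1): fails — world w2 has no successor.
(F2): fails — world t has no successor.
(F3): holds.
(F4): holds.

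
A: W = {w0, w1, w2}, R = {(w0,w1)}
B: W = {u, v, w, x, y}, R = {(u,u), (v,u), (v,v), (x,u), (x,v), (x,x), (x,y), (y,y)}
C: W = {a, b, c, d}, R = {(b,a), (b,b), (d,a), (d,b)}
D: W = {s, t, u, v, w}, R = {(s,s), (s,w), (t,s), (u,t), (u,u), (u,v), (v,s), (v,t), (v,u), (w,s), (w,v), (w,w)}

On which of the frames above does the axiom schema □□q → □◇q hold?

B, D

The schema corresponds to a generalized confluence (Geach) condition: ∀x ∀z (xRz → ∃w (xR²w ∧ zRw)).
A: fails — w0Rw1 but no w with w0R²w and w1Rw.
B: holds.
C: fails — bRa but no w with bR²w and aRw.
D: holds.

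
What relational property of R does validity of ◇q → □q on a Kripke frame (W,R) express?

partial functionality

This schema is the CD axiom.
Its frame correspondent is partial functionality — ∀x ∀y ∀z (Rxy ∧ Rxz → y = z).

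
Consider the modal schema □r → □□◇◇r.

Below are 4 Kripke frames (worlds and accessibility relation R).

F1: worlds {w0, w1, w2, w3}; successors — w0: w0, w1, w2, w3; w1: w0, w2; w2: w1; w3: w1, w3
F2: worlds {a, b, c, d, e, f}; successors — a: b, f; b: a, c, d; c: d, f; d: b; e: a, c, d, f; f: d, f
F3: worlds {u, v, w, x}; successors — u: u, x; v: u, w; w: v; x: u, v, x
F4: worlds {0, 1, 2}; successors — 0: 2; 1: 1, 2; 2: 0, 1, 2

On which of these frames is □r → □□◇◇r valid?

F4

This is the axiom for a generalized confluence (Geach) condition; its first-order frame correspondent is ∀x ∀z (xR²z → ∃w (xRw ∧ zR²w)).
F1: fails — w2R²w2 but no w with w2Rw and w2R²w.
F2: fails — aR²d but no w with aRw and dR²w.
F3: fails — wR²w but no t with wRt and wR²t.
F4: holds.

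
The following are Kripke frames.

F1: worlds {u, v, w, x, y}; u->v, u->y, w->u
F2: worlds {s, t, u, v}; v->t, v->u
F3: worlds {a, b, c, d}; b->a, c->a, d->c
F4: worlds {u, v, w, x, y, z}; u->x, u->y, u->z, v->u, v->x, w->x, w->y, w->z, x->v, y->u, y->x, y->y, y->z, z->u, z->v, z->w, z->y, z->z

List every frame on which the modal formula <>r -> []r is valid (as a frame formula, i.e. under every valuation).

Frame correspondent (Sahlqvist): forall x forall y forall z (Rxy & Rxz -> y = z) — i.e. partial functionality.
F1: fails — u sees both v and y.
F2: fails — v sees both t and u.
F3: satisfies the condition.
F4: fails — u sees both x and y.

F3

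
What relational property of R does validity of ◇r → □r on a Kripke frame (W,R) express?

This is the CD axiom.
Its frame correspondent is partial functionality — ∀x ∀y ∀z (Rxy ∧ Rxz → y = z).

Partial functionality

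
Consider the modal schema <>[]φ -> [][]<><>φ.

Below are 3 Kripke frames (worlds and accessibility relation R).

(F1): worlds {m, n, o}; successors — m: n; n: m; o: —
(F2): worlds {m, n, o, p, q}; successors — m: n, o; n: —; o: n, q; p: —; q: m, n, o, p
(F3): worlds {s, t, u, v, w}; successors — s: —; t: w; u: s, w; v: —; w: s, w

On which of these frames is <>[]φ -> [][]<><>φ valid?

Frame correspondent (Sahlqvist): forall x forall y forall z ((xRy & x R^2 z) -> exists w (yRw & z R^2 w)) — i.e. a generalized confluence (Geach) condition.
(F1): ✓.
(F2): fails — mRn, mR²n but no w with nRw and nR²w.
(F3): fails — tRw, tR²s but no w* with wRw* and sR²w*.
Valid on: (F1).

(F1)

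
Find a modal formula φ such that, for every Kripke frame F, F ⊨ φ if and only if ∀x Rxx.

□r → r

The condition is reflexivity. The T schema □r → r defines it.
Suppose □r→r is valid. At any x set V(r)={w : Rxw}. Then □r holds at x, so r holds at x, i.e. Rxx.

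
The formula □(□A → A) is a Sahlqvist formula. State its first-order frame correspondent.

shift-reflexivity: ∀x ∀y (Rxy → Ryy)

Suppose □(□A→A) is valid. Take Rxy and set V(A)={w : Ryw}. Then at y, □A holds; since □(□A→A) at x, □A→A at y, so A at y, i.e. Ryy.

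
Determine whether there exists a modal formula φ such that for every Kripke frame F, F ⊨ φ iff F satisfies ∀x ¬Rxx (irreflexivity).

If a class were modally definable it would be closed under surjective bounded morphisms (Goldblatt–Thomason).
The 4-cycle (worlds w0,w1,w2,w3 with w0→w1→w2→w3→w0) is irreflexive, and the map sending every world to a single reflexive point • is a surjective bounded morphism (forth: every edge maps to (•,•); back: every world has a successor). So any modal formula valid on the 4-cycle is also valid on the reflexive point, which is not irreflexive.
Hence irreflexivity is not modally definable.

No — not modally definable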